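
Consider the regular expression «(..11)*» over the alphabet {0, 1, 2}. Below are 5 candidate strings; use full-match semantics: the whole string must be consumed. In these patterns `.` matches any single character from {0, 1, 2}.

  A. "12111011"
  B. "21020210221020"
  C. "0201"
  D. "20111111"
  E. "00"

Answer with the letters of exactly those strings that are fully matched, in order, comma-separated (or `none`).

A. "12111011" → match
B → no match
C. "0201" → no match
D. "20111111" → match
E. "00" → no match

A, D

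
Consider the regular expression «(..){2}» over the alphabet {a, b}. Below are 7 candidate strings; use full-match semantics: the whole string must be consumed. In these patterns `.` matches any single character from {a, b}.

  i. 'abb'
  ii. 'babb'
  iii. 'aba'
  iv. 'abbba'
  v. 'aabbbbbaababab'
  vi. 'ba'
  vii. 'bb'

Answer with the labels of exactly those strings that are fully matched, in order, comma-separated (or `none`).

ii

i. 'abb' → no match
ii. 'babb' → match
iii. 'aba' → no match
iv. 'abbba' → no match
v → no match
vi. 'ba' → no match
vii. 'bb' → no match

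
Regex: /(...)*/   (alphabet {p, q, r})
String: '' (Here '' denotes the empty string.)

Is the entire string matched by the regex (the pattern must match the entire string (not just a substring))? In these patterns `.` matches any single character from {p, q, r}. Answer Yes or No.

Yes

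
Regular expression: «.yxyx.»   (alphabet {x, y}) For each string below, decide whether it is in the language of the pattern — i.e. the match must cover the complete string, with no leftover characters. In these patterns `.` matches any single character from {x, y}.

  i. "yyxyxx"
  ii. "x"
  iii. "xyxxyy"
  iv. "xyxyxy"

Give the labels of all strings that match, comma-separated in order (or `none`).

i. "yyxyxx" → match
ii. "x" → no match
iii. "xyxxyy" → no match
iv. "xyxyxy" → match

i, iv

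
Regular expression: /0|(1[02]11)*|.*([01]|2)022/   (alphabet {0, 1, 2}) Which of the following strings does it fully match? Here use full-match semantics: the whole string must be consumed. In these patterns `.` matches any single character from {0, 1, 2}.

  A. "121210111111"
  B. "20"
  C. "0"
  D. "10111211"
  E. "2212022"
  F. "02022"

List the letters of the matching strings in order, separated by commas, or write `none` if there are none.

C, D, E, F

A → no match
B → no match
C → match
D → match
E → match
F → match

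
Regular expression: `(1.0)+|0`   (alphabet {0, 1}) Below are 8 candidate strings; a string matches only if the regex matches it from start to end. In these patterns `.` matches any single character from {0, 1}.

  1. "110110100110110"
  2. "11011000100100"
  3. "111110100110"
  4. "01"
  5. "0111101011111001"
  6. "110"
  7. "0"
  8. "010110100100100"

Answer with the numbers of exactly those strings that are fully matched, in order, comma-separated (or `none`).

1 → match
2 → no match
3 → no match
4 → no match — must end with "0"
5 → no match — must end with "0"
6 → match
7 → match
8 → no match

1, 6, 7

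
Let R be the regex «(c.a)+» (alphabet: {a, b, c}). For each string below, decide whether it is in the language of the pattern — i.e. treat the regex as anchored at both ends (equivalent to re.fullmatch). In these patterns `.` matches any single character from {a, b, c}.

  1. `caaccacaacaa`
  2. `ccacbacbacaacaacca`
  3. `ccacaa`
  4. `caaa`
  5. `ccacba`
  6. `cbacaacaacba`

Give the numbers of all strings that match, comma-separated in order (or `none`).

1, 2, 3, 5, 6

1 → match
2 → match
3 → match
4 → no match
5 → match
6 → match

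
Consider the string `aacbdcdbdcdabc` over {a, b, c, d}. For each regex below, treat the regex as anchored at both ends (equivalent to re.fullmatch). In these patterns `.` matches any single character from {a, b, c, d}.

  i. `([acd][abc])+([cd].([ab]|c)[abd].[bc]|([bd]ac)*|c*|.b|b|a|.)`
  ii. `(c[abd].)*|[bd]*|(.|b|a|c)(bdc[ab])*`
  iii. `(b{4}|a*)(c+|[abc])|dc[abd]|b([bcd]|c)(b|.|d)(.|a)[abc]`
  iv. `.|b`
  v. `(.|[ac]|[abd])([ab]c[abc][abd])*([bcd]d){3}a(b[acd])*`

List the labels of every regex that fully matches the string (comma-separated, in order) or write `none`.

i → no match
ii → no match
iii → no match
iv → no match
v → match

v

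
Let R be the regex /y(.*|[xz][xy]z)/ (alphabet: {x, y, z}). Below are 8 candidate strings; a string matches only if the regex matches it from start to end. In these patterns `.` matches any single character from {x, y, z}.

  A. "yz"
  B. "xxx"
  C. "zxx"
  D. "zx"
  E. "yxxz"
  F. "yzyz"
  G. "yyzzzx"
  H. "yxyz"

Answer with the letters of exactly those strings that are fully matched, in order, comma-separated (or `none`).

A. "yz" → match
B. "xxx" → no match — must start with "y"
C. "zxx" → no match — must start with "y"
D. "zx" → no match — must start with "y"
E. "yxxz" → match
F. "yzyz" → match
G. "yyzzzx" → match
H. "yxyz" → match

A, E, F, G, H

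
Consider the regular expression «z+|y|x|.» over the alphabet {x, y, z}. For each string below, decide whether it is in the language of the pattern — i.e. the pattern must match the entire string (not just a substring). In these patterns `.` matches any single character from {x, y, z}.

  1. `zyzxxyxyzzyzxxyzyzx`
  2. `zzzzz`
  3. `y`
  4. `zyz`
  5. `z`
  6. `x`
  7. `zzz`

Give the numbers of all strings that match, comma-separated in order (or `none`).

2, 3, 5, 6, 7

1 → no match
2 → match
3 → match
4 → no match
5 → match
6 → match
7 → match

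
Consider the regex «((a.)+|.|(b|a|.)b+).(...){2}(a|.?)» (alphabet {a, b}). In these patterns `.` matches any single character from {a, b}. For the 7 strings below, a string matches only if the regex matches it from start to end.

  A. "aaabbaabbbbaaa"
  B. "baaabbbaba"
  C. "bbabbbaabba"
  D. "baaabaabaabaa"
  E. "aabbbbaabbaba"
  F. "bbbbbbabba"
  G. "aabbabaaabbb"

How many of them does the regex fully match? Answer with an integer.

1

A → no match
B → no match
C → no match
D → no match
E → no match
F → match
G → no match
Total matched: 1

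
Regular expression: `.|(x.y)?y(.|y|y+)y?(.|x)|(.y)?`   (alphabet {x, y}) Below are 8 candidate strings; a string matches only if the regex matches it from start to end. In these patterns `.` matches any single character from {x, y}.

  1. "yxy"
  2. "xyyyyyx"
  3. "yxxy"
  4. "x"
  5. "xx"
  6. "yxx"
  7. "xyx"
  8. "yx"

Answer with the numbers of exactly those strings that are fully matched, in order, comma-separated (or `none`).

1, 2, 4, 6

1 → match
2 → match
3 → no match
4 → match
5 → no match
6 → match
7 → no match
8 → no match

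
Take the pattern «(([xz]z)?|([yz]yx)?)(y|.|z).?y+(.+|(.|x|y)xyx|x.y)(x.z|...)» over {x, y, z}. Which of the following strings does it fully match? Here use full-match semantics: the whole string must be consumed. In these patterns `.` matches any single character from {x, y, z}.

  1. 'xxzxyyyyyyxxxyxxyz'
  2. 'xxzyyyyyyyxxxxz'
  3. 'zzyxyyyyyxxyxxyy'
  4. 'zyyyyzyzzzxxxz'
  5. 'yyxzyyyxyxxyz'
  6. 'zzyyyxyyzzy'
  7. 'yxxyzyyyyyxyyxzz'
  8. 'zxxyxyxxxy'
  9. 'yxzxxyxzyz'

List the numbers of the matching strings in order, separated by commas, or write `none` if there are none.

3, 4, 5, 6

1 → no match
2 → no match
3 → match
4 → match
5 → match
6. 'zzyyyxyyzzy' → match
7 → no match
8. 'zxxyxyxxxy' → no match
9. 'yxzxxyxzyz' → no match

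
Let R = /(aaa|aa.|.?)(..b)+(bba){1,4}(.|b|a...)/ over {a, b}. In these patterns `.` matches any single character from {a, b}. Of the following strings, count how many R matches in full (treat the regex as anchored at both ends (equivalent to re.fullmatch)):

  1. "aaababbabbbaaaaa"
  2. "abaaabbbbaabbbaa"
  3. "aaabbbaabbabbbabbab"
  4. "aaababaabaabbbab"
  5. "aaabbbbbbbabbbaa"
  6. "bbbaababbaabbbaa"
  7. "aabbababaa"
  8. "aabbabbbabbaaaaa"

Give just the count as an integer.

6

1 → match
2 → no match
3 → match
4 → match
5 → match
6 → match
7 → no match
8 → match
Total matched: 6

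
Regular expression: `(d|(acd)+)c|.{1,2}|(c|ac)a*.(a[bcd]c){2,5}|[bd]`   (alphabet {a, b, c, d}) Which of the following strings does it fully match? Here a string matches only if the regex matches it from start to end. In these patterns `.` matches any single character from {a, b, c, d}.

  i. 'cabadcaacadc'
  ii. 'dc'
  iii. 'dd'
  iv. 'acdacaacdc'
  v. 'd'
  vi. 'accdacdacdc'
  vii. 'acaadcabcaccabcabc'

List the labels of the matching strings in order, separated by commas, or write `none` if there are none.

ii, iii, v, vii

i → no match
ii → match
iii → match
iv → no match
v → match
vi → no match
vii → match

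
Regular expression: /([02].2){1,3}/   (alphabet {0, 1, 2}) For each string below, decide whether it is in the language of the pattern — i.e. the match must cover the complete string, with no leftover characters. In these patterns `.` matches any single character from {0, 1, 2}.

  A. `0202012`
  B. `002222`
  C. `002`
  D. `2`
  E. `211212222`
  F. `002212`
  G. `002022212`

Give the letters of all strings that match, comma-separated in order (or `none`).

B, C, F, G

A → no match
B → match
C → match
D → no match
E → no match
F → match
G → match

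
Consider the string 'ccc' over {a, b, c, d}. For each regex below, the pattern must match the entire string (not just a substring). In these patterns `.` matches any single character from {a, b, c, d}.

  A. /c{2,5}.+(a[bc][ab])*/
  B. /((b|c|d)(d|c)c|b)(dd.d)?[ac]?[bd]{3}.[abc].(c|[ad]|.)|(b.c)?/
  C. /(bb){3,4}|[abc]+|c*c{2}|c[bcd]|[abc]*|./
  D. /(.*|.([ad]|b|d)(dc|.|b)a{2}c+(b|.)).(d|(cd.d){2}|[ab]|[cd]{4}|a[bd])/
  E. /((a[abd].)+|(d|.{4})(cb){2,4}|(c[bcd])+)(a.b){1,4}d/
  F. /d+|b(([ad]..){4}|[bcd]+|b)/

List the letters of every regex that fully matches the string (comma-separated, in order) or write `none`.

A, C

A → match
B → no match
C → match
D → no match
E → no match — must end with 'bd'
F → no match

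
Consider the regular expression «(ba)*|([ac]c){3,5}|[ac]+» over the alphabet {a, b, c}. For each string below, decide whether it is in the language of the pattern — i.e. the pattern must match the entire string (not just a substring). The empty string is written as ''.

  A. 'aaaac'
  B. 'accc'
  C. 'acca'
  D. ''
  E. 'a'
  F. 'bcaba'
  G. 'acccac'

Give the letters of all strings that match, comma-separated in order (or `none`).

A, B, C, D, E, G

A → match
B → match
C → match
D → match
E → match
F → no match
G → match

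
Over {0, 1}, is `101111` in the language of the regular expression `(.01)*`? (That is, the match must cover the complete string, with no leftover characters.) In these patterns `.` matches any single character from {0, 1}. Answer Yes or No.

No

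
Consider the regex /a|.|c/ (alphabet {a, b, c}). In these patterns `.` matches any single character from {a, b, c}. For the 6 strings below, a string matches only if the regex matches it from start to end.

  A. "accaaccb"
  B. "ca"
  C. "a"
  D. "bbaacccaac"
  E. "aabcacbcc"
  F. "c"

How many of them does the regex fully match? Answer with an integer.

A → no match
B → no match
C → match
D → no match
E → no match
F → match
Total matched: 2

2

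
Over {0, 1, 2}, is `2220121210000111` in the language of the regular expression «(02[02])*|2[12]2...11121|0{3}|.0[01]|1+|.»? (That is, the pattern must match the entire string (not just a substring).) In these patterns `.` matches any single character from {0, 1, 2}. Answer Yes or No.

No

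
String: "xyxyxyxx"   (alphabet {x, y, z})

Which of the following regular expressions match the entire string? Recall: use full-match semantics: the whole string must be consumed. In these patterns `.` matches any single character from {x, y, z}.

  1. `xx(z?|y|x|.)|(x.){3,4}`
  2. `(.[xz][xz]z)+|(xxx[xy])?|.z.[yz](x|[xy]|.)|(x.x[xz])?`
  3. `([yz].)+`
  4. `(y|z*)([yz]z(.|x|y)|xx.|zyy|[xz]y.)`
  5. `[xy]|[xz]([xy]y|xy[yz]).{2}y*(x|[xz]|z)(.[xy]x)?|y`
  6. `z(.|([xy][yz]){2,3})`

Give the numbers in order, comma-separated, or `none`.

1

1 → match
2 → no match
3 → no match
4 → no match
5 → no match
6 → no match — must start with "z"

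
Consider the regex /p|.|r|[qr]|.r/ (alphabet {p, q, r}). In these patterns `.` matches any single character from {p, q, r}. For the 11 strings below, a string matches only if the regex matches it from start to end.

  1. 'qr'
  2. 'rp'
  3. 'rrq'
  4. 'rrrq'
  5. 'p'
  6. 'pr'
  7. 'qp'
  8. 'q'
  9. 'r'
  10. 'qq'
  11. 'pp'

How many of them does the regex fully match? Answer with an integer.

1 → match
2 → no match
3 → no match
4 → no match
5 → match
6 → match
7 → no match
8 → match
9 → match
10 → no match
11 → no match
Total matched: 5

5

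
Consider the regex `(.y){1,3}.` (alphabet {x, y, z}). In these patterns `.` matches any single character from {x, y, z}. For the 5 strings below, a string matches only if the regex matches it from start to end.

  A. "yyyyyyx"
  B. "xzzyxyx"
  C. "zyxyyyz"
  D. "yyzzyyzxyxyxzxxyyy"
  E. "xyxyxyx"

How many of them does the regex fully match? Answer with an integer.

A → match
B → no match
C → match
D → no match
E → match
Total matched: 3

3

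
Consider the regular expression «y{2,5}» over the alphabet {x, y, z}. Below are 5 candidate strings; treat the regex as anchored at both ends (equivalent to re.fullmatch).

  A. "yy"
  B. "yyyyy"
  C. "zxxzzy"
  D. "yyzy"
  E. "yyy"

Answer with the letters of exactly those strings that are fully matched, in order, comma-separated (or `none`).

A → match
B → match
C → no match — must start with "y"
D → no match
E → match

A, B, E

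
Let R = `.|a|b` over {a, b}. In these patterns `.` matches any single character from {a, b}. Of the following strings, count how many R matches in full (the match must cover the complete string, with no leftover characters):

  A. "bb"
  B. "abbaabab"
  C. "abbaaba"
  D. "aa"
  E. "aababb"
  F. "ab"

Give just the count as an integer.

A → no match
B → no match
C → no match
D → no match
E → no match
F → no match
Total matched: 0

0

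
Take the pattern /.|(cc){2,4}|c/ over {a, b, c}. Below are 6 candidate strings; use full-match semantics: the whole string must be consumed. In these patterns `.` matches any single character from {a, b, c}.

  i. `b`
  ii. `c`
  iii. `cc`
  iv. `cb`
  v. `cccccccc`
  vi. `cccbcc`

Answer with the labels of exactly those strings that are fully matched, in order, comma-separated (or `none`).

i → match
ii → match
iii → no match
iv → no match
v → match
vi → no match

i, ii, v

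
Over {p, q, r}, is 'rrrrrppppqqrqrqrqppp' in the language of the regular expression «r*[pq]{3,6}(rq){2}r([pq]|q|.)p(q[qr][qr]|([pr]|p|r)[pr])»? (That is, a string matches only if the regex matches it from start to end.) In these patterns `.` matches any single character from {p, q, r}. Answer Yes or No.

Yes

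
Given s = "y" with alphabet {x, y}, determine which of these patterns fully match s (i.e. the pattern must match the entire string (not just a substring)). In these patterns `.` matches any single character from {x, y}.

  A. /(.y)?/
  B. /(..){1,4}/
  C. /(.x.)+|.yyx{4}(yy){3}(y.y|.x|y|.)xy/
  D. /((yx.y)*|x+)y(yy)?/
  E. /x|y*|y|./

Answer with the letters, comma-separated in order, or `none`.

A → no match
B → no match
C → no match
D → match
E → match

D, E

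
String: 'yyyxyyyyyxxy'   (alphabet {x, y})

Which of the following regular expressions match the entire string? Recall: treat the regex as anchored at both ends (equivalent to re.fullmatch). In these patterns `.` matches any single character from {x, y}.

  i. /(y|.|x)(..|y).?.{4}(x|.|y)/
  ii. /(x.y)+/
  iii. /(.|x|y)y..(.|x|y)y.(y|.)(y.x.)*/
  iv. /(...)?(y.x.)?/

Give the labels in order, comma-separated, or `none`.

i → no match
ii → no match — must start with 'x'
iii → match
iv → no match

iii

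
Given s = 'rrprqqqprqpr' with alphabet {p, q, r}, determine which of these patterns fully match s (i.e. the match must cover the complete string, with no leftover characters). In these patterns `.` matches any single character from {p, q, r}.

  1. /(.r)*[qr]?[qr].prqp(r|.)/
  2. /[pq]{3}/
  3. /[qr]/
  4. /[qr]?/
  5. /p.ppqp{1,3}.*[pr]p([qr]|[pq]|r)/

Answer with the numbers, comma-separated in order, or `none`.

1 → match
2 → no match
3 → no match
4 → no match
5 → no match — must start with 'p'

1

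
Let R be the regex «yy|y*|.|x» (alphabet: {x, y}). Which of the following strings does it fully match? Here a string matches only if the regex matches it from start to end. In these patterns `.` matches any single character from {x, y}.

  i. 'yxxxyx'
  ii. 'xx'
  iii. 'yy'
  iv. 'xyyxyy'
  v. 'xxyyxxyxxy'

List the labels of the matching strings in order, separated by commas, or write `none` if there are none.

i. 'yxxxyx' → no match
ii. 'xx' → no match
iii. 'yy' → match
iv. 'xyyxyy' → no match
v. 'xxyyxxyxxy' → no match

iii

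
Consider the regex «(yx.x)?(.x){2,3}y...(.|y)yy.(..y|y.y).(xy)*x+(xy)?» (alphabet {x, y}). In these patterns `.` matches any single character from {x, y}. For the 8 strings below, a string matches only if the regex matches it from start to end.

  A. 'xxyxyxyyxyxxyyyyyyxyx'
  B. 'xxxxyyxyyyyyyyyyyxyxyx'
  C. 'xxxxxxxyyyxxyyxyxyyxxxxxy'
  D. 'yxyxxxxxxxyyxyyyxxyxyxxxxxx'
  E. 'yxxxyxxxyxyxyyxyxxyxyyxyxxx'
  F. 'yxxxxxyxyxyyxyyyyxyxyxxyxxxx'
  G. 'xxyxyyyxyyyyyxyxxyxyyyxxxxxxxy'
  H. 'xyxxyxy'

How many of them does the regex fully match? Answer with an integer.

1

A → no match
B → no match
C → no match
D → no match
E → no match
F → match
G → no match
H. 'xyxxyxy' → no match
Total matched: 1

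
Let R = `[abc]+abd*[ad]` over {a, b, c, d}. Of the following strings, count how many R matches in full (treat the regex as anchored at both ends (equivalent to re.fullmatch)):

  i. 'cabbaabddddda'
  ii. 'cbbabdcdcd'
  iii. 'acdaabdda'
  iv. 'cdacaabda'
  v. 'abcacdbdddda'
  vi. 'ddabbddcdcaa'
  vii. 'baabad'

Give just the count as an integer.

1

i → match
ii → no match
iii → no match
iv → no match
v → no match
vi → no match
vii → no match
Total matched: 1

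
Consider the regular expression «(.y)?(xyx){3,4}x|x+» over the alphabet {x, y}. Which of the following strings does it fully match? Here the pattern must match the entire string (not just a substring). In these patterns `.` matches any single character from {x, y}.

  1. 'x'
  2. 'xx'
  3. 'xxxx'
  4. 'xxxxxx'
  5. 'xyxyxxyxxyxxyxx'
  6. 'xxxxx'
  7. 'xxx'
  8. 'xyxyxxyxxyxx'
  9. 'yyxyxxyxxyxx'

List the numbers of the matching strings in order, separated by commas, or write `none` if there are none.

1, 2, 3, 4, 5, 6, 7, 8, 9

1. 'x' → match
2. 'xx' → match
3. 'xxxx' → match
4. 'xxxxxx' → match
5 → match
6. 'xxxxx' → match
7. 'xxx' → match
8. 'xyxyxxyxxyxx' → match
9. 'yyxyxxyxxyxx' → match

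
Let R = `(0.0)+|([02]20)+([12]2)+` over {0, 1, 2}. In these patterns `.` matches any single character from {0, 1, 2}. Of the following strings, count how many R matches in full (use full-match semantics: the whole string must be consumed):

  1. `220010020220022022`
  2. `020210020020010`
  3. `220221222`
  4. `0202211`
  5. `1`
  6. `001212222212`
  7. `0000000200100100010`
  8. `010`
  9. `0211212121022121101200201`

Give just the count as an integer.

1 → no match
2 → no match
3. `220221222` → match
4. `0202211` → no match
5. `1` → no match
6. `001212222212` → no match
7 → no match
8. `010` → match
9 → no match
Total matched: 2

2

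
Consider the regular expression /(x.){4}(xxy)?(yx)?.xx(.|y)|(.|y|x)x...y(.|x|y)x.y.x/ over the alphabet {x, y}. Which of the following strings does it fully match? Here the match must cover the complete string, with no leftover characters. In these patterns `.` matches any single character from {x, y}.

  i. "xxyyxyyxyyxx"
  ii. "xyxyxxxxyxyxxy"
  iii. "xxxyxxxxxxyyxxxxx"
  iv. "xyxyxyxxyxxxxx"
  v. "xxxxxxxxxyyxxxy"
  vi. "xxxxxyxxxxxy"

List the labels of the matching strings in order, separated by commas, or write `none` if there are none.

i, ii, iii, iv, vi

i → match
ii → match
iii → match
iv → match
v → no match
vi → match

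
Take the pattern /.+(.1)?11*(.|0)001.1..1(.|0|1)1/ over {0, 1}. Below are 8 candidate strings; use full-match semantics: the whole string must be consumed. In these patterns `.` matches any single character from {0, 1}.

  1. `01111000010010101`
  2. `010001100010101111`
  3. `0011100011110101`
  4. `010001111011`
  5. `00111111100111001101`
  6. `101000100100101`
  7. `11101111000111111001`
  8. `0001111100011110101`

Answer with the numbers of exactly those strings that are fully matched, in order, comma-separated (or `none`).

2, 3, 8

1 → no match
2 → match
3 → match
4 → no match
5 → no match
6 → no match
7 → no match
8 → match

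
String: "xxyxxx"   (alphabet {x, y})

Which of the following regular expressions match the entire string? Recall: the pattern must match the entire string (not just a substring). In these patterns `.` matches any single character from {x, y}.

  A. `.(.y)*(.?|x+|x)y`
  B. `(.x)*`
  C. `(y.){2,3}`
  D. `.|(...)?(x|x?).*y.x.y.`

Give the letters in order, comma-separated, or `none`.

B

A → no match — must end with "y"
B → match
C → no match — must start with "y"
D → no match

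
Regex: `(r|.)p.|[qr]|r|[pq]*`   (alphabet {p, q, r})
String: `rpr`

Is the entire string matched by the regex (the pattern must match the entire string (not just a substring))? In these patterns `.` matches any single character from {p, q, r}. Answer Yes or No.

Yes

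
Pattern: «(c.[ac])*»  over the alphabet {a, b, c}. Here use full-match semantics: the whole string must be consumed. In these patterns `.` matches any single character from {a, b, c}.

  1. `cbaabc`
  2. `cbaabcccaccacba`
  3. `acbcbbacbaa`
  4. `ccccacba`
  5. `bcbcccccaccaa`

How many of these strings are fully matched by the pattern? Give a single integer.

1 → no match
2 → no match
3 → no match
4 → no match
5 → no match
Total matched: 0

0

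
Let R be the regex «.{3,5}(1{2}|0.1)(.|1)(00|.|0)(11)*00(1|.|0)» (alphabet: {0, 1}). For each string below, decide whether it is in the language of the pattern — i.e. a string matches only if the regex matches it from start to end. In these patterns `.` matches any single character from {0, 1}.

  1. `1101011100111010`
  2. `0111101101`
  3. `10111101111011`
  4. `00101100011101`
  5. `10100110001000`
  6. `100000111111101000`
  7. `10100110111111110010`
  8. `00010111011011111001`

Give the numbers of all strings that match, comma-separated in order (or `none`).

none

1 → no match
2 → no match
3 → no match
4 → no match
5 → no match
6 → no match
7 → no match
8 → no match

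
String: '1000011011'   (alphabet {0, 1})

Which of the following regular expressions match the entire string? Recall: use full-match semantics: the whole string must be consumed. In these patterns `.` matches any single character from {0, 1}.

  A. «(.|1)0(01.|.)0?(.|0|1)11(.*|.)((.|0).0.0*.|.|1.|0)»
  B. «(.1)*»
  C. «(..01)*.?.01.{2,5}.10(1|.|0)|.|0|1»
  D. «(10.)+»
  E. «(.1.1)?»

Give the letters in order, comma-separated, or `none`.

A

A → match
B → no match
C → no match
D → no match
E → no match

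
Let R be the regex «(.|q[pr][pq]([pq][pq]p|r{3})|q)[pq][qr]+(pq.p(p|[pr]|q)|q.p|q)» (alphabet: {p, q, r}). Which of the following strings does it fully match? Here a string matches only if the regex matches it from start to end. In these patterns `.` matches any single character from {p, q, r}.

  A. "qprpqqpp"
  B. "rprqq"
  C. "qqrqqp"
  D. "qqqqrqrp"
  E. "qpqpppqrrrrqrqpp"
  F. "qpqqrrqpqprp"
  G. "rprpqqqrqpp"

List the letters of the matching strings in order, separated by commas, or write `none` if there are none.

A → match
B → match
C → match
D → match
E → match
F → no match
G → no match

A, B, C, D, E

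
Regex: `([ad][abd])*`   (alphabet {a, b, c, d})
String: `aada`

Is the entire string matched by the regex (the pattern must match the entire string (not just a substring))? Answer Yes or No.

Yes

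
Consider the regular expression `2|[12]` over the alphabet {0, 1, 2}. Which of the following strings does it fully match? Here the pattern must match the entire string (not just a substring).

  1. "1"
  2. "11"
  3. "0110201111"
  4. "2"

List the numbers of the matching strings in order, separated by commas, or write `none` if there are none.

1. "1" → match
2. "11" → no match
3. "0110201111" → no match
4. "2" → match

1, 4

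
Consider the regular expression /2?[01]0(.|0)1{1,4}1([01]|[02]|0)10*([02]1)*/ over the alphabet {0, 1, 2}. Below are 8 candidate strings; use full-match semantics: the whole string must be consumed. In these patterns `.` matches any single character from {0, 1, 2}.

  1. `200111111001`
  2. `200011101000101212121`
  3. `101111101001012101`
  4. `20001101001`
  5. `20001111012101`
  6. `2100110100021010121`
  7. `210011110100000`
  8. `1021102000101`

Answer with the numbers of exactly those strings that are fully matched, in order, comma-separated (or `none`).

1, 2, 3, 4, 5, 6, 7

1. `200111111001` → match
2 → match
3 → match
4. `20001101001` → match
5 → match
6 → match
7 → match
8 → no match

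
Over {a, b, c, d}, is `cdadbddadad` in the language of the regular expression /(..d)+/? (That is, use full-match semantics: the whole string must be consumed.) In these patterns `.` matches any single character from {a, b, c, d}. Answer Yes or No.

No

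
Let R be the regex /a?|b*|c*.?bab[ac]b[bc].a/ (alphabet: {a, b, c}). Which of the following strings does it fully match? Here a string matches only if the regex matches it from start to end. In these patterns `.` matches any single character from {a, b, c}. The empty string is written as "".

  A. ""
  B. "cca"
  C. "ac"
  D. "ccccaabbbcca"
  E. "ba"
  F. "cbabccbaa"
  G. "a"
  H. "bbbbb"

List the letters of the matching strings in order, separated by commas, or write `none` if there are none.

A, G, H

A → match
B → no match
C → no match
D → no match
E → no match
F → no match
G → match
H → match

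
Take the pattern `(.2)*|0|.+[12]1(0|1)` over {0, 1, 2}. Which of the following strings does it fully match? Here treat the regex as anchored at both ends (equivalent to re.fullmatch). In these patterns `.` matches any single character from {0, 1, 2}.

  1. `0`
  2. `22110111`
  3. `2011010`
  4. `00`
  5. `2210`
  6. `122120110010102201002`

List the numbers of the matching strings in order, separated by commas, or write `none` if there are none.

1 → match
2 → match
3 → no match
4 → no match
5 → match
6 → no match

1, 2, 5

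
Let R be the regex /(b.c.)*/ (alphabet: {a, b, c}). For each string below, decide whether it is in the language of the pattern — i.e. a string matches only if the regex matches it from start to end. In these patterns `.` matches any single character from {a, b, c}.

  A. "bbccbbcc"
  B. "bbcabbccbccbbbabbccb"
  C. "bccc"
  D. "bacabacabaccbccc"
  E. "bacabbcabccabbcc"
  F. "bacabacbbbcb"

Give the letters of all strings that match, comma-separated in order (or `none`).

A, C, D, E, F

A. "bbccbbcc" → match
B → no match
C. "bccc" → match
D → match
E → match
F. "bacabacbbbcb" → match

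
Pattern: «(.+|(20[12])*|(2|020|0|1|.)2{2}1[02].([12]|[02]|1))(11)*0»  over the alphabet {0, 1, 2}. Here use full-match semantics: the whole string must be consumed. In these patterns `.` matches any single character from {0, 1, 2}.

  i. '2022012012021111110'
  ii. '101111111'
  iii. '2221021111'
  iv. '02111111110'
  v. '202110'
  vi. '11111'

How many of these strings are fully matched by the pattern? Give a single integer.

3

i → match
ii → no match — must end with '0'
iii → no match — must end with '0'
iv → match
v → match
vi → no match — must end with '0'
Total matched: 3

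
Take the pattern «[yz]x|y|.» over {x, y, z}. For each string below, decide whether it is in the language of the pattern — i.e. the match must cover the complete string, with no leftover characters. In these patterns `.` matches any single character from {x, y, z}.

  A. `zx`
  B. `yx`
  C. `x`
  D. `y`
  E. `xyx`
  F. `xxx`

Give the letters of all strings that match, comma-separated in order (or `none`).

A → match
B → match
C → match
D → match
E → no match
F → no match

A, B, C, D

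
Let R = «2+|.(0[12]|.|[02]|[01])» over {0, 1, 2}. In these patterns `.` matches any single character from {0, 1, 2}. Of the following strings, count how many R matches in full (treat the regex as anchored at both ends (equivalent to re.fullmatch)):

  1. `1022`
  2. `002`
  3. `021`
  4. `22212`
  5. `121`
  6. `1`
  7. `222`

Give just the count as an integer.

2

1 → no match
2 → match
3 → no match
4 → no match
5 → no match
6 → no match
7 → match
Total matched: 2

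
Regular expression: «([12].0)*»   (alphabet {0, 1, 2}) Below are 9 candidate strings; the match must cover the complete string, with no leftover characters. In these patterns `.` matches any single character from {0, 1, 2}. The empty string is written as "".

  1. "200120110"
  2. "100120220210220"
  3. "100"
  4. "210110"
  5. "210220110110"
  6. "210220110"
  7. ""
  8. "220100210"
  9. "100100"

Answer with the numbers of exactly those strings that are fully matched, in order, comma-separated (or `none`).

1 → match
2 → match
3 → match
4 → match
5 → match
6 → match
7 → match
8 → match
9 → match

1, 2, 3, 4, 5, 6, 7, 8, 9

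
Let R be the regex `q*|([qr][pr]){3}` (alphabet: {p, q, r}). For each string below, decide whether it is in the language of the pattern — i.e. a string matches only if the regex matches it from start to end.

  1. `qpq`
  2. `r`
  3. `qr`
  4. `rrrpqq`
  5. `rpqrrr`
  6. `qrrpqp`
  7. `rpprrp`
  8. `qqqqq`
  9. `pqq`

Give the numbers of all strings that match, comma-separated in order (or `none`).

1 → no match
2 → no match
3 → no match
4 → no match
5 → match
6 → match
7 → no match
8 → match
9 → no match

5, 6, 8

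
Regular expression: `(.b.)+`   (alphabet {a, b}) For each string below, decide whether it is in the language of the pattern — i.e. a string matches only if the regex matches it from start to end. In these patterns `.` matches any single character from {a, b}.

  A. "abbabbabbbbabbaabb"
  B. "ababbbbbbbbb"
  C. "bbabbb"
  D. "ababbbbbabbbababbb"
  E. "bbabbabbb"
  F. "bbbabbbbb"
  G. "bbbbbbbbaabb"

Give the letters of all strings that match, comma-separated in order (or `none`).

A → match
B → match
C → match
D → match
E → match
F → match
G → match

A, B, C, D, E, F, G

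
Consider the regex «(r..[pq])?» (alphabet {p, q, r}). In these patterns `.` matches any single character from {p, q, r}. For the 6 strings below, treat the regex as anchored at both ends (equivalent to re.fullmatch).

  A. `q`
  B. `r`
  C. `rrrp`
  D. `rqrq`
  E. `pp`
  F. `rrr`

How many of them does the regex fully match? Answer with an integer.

2

A → no match
B → no match
C → match
D → match
E → no match
F → no match
Total matched: 2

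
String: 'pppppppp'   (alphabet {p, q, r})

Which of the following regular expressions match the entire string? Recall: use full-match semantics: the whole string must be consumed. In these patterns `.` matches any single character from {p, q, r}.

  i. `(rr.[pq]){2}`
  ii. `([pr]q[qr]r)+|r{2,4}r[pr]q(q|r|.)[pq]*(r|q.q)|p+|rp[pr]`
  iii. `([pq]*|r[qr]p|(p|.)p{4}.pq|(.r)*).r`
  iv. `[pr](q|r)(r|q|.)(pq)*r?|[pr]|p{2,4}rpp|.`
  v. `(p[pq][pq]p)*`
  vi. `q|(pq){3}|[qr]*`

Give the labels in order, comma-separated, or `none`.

ii, v

i → no match — must start with 'rr'
ii → match
iii → no match — must end with 'r'
iv → no match
v → match
vi → no match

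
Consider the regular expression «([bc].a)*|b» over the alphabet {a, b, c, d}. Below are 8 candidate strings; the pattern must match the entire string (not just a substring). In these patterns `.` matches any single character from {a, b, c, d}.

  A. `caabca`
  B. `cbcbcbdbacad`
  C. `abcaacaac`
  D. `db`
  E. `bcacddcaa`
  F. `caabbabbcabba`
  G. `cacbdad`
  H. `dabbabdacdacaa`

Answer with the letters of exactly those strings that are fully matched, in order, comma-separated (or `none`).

A

A → match
B → no match
C → no match
D → no match
E → no match
F → no match
G → no match
H → no match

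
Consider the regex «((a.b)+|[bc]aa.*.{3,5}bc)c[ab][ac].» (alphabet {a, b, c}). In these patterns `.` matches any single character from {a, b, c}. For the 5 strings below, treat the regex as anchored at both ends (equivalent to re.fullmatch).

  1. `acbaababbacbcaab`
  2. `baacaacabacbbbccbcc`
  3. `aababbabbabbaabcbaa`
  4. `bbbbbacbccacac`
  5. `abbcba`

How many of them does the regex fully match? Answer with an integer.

1 → match
2 → match
3 → match
4 → no match
5 → no match
Total matched: 3

3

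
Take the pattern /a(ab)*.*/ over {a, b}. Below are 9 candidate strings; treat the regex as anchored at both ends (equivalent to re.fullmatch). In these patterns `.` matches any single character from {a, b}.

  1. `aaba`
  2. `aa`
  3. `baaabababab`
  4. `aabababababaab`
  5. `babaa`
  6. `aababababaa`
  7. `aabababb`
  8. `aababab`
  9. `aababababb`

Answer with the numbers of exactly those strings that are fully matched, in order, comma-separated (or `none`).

1, 2, 4, 6, 7, 8, 9

1 → match
2 → match
3 → no match — must start with `a`
4 → match
5 → no match — must start with `a`
6 → match
7 → match
8 → match
9 → match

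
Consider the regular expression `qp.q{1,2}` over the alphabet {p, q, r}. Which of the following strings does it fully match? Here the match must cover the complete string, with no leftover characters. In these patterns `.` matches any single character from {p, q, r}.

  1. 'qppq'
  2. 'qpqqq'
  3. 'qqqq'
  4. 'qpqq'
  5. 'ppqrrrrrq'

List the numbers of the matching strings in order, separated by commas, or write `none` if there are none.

1, 2, 4

1. 'qppq' → match
2. 'qpqqq' → match
3. 'qqqq' → no match — must start with 'qp'
4. 'qpqq' → match
5. 'ppqrrrrrq' → no match — must start with 'qp'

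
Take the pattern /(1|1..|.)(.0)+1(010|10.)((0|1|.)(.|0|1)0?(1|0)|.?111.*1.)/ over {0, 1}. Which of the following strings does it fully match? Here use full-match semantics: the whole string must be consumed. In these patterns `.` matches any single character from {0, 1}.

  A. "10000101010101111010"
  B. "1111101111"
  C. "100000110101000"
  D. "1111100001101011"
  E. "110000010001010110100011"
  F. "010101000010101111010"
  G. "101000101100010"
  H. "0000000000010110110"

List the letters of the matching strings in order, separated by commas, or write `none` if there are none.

A → match
B → no match
C → no match
D → no match
E → no match
F → no match
G → no match
H → no match

A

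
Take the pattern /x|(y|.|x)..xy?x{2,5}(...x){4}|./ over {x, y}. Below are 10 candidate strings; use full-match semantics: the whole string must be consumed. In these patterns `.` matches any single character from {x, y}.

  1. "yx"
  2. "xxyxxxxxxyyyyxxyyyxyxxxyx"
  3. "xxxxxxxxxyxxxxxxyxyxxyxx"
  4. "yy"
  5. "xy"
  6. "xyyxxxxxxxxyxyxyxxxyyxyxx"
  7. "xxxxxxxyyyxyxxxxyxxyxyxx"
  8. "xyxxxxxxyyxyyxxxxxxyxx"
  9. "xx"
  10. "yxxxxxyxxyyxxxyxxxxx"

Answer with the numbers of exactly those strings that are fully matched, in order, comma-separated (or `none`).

1 → no match
2 → no match
3 → match
4 → no match
5 → no match
6 → no match
7 → no match
8 → no match
9 → no match
10 → no match

3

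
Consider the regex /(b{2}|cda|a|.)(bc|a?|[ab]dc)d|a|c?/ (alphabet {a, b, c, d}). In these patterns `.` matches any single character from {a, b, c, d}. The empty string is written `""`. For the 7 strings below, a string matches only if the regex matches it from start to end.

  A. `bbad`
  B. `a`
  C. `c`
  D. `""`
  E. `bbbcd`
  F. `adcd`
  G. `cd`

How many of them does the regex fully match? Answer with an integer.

A → match
B → match
C → match
D → match
E → match
F → no match
G → match
Total matched: 6

6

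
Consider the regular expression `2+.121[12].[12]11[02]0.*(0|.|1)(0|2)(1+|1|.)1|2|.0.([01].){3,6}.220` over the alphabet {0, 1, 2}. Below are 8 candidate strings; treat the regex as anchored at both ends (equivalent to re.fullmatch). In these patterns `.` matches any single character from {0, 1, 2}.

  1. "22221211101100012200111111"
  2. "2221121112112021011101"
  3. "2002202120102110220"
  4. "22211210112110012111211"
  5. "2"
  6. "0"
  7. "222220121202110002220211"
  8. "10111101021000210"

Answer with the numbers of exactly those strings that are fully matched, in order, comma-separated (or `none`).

1 → no match
2 → no match
3 → no match
4 → no match
5 → match
6 → no match
7 → match
8 → no match

5, 7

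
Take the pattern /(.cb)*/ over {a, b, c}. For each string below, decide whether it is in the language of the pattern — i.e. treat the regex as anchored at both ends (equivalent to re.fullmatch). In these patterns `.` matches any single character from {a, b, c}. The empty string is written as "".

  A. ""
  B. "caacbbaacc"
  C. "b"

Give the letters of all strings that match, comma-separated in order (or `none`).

A

A. "" → match
B. "caacbbaacc" → no match
C. "b" → no match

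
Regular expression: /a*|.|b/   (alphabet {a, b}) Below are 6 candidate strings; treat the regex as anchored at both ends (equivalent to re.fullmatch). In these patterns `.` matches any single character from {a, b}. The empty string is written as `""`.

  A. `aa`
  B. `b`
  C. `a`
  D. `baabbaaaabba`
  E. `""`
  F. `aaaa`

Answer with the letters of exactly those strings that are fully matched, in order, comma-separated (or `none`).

A → match
B → match
C → match
D → no match
E → match
F → match

A, B, C, E, F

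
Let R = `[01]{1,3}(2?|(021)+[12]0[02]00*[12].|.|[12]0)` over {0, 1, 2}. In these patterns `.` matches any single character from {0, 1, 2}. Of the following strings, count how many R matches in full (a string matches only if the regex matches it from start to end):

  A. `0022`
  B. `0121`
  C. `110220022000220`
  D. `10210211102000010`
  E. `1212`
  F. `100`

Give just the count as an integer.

A → no match
B → no match
C → no match
D → no match
E → no match
F → match
Total matched: 1

1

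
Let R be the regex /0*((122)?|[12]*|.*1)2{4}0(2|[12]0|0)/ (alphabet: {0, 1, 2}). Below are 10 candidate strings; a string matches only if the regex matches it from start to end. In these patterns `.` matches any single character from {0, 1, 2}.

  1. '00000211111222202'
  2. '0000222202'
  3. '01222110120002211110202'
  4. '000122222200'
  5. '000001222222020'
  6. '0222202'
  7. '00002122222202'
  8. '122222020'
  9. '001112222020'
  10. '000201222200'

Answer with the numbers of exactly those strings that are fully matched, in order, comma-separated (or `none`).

1 → match
2 → match
3 → no match
4 → match
5 → match
6 → match
7 → match
8 → match
9 → match
10 → match

1, 2, 4, 5, 6, 7, 8, 9, 10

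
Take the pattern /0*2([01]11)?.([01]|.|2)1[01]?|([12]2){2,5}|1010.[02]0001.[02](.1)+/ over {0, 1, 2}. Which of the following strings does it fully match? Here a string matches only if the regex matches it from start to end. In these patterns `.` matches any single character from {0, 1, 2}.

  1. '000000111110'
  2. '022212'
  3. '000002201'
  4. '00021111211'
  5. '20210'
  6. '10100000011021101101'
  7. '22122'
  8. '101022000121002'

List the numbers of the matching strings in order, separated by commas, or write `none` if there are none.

1 → no match
2 → no match
3 → match
4 → match
5 → match
6 → no match
7 → no match
8 → no match

3, 4, 5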